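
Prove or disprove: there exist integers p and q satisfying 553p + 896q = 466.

No such integers exist.

Any value of 553p + 896q is a multiple of gcd(553, 896) = 7.
However 466 leaves remainder 4 on division by 7.
Hence no integers p, q satisfy the equation.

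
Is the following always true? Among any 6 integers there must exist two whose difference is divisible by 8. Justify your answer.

Take the 6 consecutive integers 36, 37, …, 41: their residues mod 8 are all distinct because 6 ≤ 8.
No two share a residue, so no pair has difference divisible by 8; the claim fails for this set.

No; for instance {36, 37, 38, 39, 40, 41} is a counterexample.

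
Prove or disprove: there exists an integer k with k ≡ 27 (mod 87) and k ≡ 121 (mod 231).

gcd(87, 231) = 3. If k ≡ 27 (mod 87) and k ≡ 121 (mod 231), then k ≡ 27 (mod 3) and k ≡ 121 (mod 3).
However 27 ≡ 0 and 121 ≡ 1 (mod 3), and 0 ≠ 1.
So no integer satisfies both congruences.

No, no such integer exists.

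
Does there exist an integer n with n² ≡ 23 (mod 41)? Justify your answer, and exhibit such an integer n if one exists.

n = 8 works: 8² = 64, and 64 − 23 = 41 = 1·41.

n = 8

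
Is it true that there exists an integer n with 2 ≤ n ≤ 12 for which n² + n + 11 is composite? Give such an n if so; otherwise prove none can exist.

n = 10

At n = 10: 10² + 10 + 11 = 121 = 11·11, which is composite.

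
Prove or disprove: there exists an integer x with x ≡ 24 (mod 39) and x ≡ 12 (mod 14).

The moduli 39 and 14 are coprime, so by the Chinese Remainder Theorem a unique solution modulo 546 exists.
Any solution of the first congruence is x = 24 + 39t; substituting into the second, 39t ≡ 12 − 24 ≡ 2 (mod 14).
39 ≡ 11 (mod 14), so this reads 11t ≡ 2 (mod 14). To invert 11 modulo 14: 14 = 1·11 + 3, 11 = 3·3 + 2, 3 = 1·2 + 1, 2 = 2·1 + 0, and unwinding, 1 = 3 − 1·2 = 3 − (11 − 3·3) = −11 + 4·3 = −11 + 4·(14 − 1·11) = 4·14 − 5·11. Thus 11⁻¹ ≡ -5 ≡ 9 (mod 14).
Therefore t ≡ 9·2 = 18 ≡ 4 (mod 14).
With t = 4: x = 24 + 39·4 = 180.
Verify: 180 = 4·39 + 24 and 180 = 12·14 + 12. ✓

x = 180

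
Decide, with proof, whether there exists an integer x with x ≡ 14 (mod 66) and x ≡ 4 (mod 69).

Reduce both congruences modulo 3, which divides 66 and 69: they say x ≡ 14 (mod 3) and x ≡ 4 (mod 3).
These are incompatible: 14 − 4 = 10 is not divisible by 3.
Therefore no such x exists.

No such integer exists.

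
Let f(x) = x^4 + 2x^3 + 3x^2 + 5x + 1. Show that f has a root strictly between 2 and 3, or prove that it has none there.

f has no root in that interval.

f(2) = 55 and f(3) = 178, both positive, so a sign-change argument is unavailable; we show f keeps this sign on the whole interval.
Substitute x = 2 + u, where 0 < u < 1 on the interval. Expanding, f(2 + u) = u^4 + 10u^3 + 39u^2 + 73u + 55.
All 5 nonzero coefficients of this polynomial in u are positive; hence for u > 0 the value is a sum of positive terms (the constant 55 among them).
Therefore f(x) > 0 throughout (2, 3), and f has no zero there.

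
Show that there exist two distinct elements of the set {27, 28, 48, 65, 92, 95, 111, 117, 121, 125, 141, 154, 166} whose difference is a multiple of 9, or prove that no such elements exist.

Reduce each element mod 9: 27↦0, 28↦1, 48↦3, 65↦2, 92↦2, 95↦5, 111↦3, 117↦0, 121↦4, 125↦8, 141↦6, 154↦1, 166↦4. The residue 0 repeats (at 27 and 117), and 117 − 27 = 90 = 10·9.

27 and 117 are such a pair.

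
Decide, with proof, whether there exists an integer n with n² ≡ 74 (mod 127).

n = 70

n = 70 works: 70² = 4900, and 4900 − 74 = 4826 = 38·127.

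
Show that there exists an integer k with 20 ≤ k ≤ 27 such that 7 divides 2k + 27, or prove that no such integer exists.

k = 25

Try k = 25: 2·25 + 27 = 77 = 11·7, which is divisible by 7.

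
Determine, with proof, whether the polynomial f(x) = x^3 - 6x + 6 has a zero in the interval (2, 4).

f(2) = 2 and f(4) = 46, both positive, so a sign-change argument is unavailable; we show f keeps this sign on the whole interval.
Shift to the endpoint 2: with x = 2 + u (0 < u < 2), one computes f(2 + u) = u^3 + 6u^2 + 6u + 2.
All 4 nonzero coefficients of this polynomial in u are positive; hence for u > 0 the value is a sum of positive terms (the constant 2 among them).
So f is strictly positive on (2, 4); no root exists in the interval.

No.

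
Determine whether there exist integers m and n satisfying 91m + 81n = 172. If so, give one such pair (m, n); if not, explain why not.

m = 1, n = 1

91 and 81 are coprime, so 91m + 81n ranges over all of ℤ.
Dividing repeatedly: 91 = 1·81 + 10, 81 = 8·10 + 1, 10 = 10·1 + 0.
Unwinding: 1 = 81 − 8·10 = 81 − 8·(91 − 1·81) = −8·91 + 9·81, i.e. 91·(-8) + 81·9 = 1.
Scaling by 172 gives the particular solution (m, n) = (-1376, 1548).
The general solution is m = -1376 + 81k, n = 1548 − 91k; taking k = 17 gives the smaller pair m = 1, n = 1.
Check: 91·1 + 81·1 = 91 + 81 = 172. ✓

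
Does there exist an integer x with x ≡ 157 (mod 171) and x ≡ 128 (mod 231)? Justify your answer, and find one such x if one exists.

gcd(171, 231) = 3. If x ≡ 157 (mod 171) and x ≡ 128 (mod 231), then x ≡ 157 (mod 3) and x ≡ 128 (mod 3).
However 157 ≡ 1 and 128 ≡ 2 (mod 3), and 1 ≠ 2.
Hence the system has no solution.

There is no such integer.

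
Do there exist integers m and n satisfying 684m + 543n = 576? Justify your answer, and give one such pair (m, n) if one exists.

gcd(684, 543) = 3, and 3 divides 576, so integer solutions exist.
Dividing through by 3 reduces the equation to 228m + 181n = 192.
Run the Euclidean algorithm on 228 and 181: 228 = 1·181 + 47, 181 = 3·47 + 40, 47 = 1·40 + 7, 40 = 5·7 + 5, 7 = 1·5 + 2, 5 = 2·2 + 1, 2 = 2·1 + 0.
Working back up the chain: 1 = 5 − 2·2 = 5 − 2·(7 − 1·5) = −2·7 + 3·5 = −2·7 + 3·(40 − 5·7) = 3·40 − 17·7 = 3·40 − 17·(47 − 1·40) = −17·47 + 20·40 = −17·47 + 20·(181 − 3·47) = 20·181 − 77·47 = 20·181 − 77·(228 − 1·181) = −77·228 + 97·181. So 228·(-77) + 181·97 = 1.
Times 192: 228·(-14784) + 181·18624 = 192, so (-14784, 18624) solves it.
Adding 82·181 to m and subtracting 82·228 from n gives the tidier solution (58, -72).
Indeed 684·58 + 543·(-72) = 39672 − 39096 = 576.

m = 58, n = -72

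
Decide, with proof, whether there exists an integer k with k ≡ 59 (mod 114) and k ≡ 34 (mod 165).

No, no such integer exists.

gcd(114, 165) = 3. If k ≡ 59 (mod 114) and k ≡ 34 (mod 165), then k ≡ 59 (mod 3) and k ≡ 34 (mod 3).
These are incompatible: 59 − 34 = 25 is not divisible by 3.
Hence the system has no solution.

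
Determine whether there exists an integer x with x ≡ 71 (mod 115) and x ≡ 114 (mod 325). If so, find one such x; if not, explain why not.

gcd(115, 325) = 5. If x ≡ 71 (mod 115) and x ≡ 114 (mod 325), then x ≡ 71 (mod 5) and x ≡ 114 (mod 5).
However 71 ≡ 1 and 114 ≡ 4 (mod 5), and 1 ≠ 4.
Hence the system has no solution.

No, no such integer exists.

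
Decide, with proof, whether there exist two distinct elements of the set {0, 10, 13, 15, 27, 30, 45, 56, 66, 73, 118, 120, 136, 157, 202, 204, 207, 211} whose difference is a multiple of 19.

Reduce each element modulo 19: 0↦0, 10↦10, 13↦13, 15↦15, 27↦8, 30↦11, 45↦7, 56↦18, 66↦9, 73↦16, 118↦4, 120↦6, 136↦3, 157↦5, 202↦12, 204↦14, 207↦17, 211↦2.
No residue repeats among the 18 elements, so no pair has difference ≡ 0 (mod 19).

No, no such pair exists.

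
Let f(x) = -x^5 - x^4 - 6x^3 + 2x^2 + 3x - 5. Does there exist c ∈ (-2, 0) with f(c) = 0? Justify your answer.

Yes, f has a root in the interval.

f(-2) = 61 and f(0) = -5, which have opposite signs.
As a polynomial, f is continuous on every closed interval.
So by the Intermediate Value Theorem there is a c strictly between -2 and 0 with f(c) = 0.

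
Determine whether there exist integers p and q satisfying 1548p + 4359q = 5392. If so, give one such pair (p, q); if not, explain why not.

Any value of 1548p + 4359q is a multiple of gcd(1548, 4359) = 3.
But 5392 = 3·1797 + 1, so 3 ∤ 5392.
Hence no integers p, q satisfy the equation.

No such integers exist.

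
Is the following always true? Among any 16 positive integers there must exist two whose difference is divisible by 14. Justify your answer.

Yes.

Partition the integers by their residue mod 14; there are 14 classes.
Placing 16 integers into 14 classes, some class receives at least two — say a and b.
Their difference a − b is then a multiple of 14.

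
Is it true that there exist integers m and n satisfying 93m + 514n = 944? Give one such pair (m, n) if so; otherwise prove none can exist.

m = 82, n = -13

93 and 514 are coprime, so 93m + 514n ranges over all of ℤ.
Dividing repeatedly: 514 = 5·93 + 49, 93 = 1·49 + 44, 49 = 1·44 + 5, 44 = 8·5 + 4, 5 = 1·4 + 1, 4 = 4·1 + 0.
Unwinding: 1 = 5 − 1·4 = 5 − (44 − 8·5) = −44 + 9·5 = −44 + 9·(49 − 1·44) = 9·49 − 10·44 = 9·49 − 10·(93 − 1·49) = −10·93 + 19·49 = −10·93 + 19·(514 − 5·93) = 19·514 − 105·93, i.e. 93·(-105) + 514·19 = 1.
Multiplying through by 944: m = (-105)·944 = -99120, n = 19·944 = 17936 is a solution.
The general solution is m = -99120 + 514k, n = 17936 − 93k; taking k = 193 gives the smaller pair m = 82, n = -13.
Indeed 93·82 + 514·(-13) = 7626 − 6682 = 944.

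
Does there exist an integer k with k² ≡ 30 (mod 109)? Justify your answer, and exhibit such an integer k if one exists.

109 is prime, so by Euler's criterion 30 is a square mod 109 iff 30^((109−1)/2) = 30^54 ≡ 1 (mod 109).
Squaring successively (mod 109): 30^2 = 900 ≡ 28; 30^4 ≡ 28² = 784 ≡ 21; 30^8 ≡ 21² = 441 ≡ 5; 30^16 ≡ 5² = 25 ≡ 25; 30^32 ≡ 25² = 625 ≡ 80.
Since 54 = 32 + 16 + 4 + 2, 30^54 ≡ 80 · 25 · 21 · 28; multiplying out mod 109: 80·25 = 2000 ≡ 38, then 38·21 = 798 ≡ 35, then 35·28 = 980 ≡ 108. Thus 30^54 ≡ 108 ≡ −1 (mod 109).
The value −1 means 30 is a non-residue modulo 109, so k² ≡ 30 (mod 109) is impossible.

There is no such integer.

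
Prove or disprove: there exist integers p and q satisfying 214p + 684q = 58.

p = 61, q = -19

Every value of 214p + 684q is a multiple of gcd(214, 684) = 2; since 2 ∣ 58, solutions exist.
Dividing through by 2 reduces the equation to 107p + 342q = 29.
Run the Euclidean algorithm on 342 and 107: 342 = 3·107 + 21, 107 = 5·21 + 2, 21 = 10·2 + 1, 2 = 2·1 + 0.
Back-substituting, 1 = 21 − 10·2 = 21 − 10·(107 − 5·21) = −10·107 + 51·21 = −10·107 + 51·(342 − 3·107) = 51·342 − 163·107; that is, 107·(-163) + 342·51 = 1.
Multiplying through by 29: p = (-163)·29 = -4727, q = 51·29 = 1479 is a solution.
The general solution is p = -4727 + 342k, q = 1479 − 107k; taking k = 14 gives the smaller pair p = 61, q = -19.
Indeed 214·61 + 684·(-19) = 13054 − 12996 = 58.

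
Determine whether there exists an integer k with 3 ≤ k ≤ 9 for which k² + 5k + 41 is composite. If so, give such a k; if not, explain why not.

k = 3

At k = 3: 3² + 5·3 + 41 = 65 = 5·13, which is composite.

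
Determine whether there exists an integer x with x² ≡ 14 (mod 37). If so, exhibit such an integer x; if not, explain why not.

37 is prime, so by Euler's criterion 14 is a square mod 37 iff 14^((37−1)/2) = 14^18 ≡ 1 (mod 37).
Squaring successively (mod 37): 14^2 = 196 ≡ 11; 14^4 ≡ 11² = 121 ≡ 10; 14^8 ≡ 10² = 100 ≡ 26; 14^16 ≡ 26² = 676 ≡ 10.
Since 18 = 16 + 2, 14^18 ≡ 10 · 11; multiplying out mod 37: 10·11 = 110 ≡ 36. Thus 14^18 ≡ 36 ≡ −1 (mod 37).
The value −1 means 14 is a non-residue modulo 37, so x² ≡ 14 (mod 37) is impossible.

There is no such integer.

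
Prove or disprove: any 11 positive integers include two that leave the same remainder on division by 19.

Try 11 consecutive integers, 58, 59, …, 68. Their remainders mod 19 are 1, 2, 3, 4, 5, 6, 7, 8, 9, 10, 11 — pairwise different, as any 11 ≤ 19 consecutive integers have distinct residues.
So no two of them leave the same remainder on division by 19; the claim fails for this set.

No; for instance {58, 59, 60, 61, 62, 63, 64, 65, 66, 67, 68} is a counterexample.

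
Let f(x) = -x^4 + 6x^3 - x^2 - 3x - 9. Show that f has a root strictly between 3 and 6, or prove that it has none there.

f(3) = 54 and f(6) = -63, which have opposite signs.
Since f is a polynomial it is continuous on [3, 6].
By the Intermediate Value Theorem, f takes the value 0 somewhere in the open interval.

Yes, f has a root in the interval.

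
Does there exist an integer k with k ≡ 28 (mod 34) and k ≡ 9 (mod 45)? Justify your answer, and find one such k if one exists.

k = 504

The moduli 34 and 45 are coprime, so by the Chinese Remainder Theorem a unique solution modulo 1530 exists.
Write k = 28 + 34t and require 28 + 34t ≡ 9 (mod 45), i.e. 34t ≡ 26 (mod 45).
To invert 34 modulo 45: 45 = 1·34 + 11, 34 = 3·11 + 1, 11 = 11·1 + 0, and unwinding, 1 = 34 − 3·11 = 34 − 3·(45 − 1·34) = −3·45 + 4·34. Thus 34⁻¹ ≡ 4 (mod 45).
Multiplying by 4: t ≡ 4·26 = 104 ≡ 14 (mod 45).
Taking t = 14 gives k = 28 + 34·14 = 504.
Indeed 504 ≡ 28 (mod 34) and 504 ≡ 9 (mod 45).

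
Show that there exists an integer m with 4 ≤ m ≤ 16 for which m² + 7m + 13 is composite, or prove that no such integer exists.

m = 13

At m = 13: 13² + 7·13 + 13 = 273 = 3·91, which is composite.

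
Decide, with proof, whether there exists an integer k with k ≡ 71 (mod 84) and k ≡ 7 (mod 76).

gcd(84, 76) = 4. A simultaneous solution exists iff 71 ≡ 7 (mod 4); here 71 mod 4 = 3 = 7 mod 4, so it does.
Write k = 71 + 84t. Then 84t ≡ 7 − 71 ≡ 12 (mod 76); dividing through by 4 gives 21t ≡ 3 (mod 19).
21 ≡ 2 (mod 19), so this reads 2t ≡ 3 (mod 19). To invert 2 modulo 19: 19 = 9·2 + 1, 2 = 2·1 + 0, and unwinding, 1 = 19 − 9·2. Thus 2⁻¹ ≡ -9 ≡ 10 (mod 19).
Therefore t ≡ 10·3 = 30 ≡ 11 (mod 19).
Then k = 71 + 84·11 = 995.
Indeed 995 ≡ 71 (mod 84) and 995 ≡ 7 (mod 76).

k = 995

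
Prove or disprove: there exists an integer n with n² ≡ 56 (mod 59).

No, no such integer exists.

Apply Euler's criterion with the prime 59: 56 is a quadratic residue iff 56^29 ≡ 1 (mod 59), and a non-residue iff it is ≡ −1.
Repeated squaring mod 59: 56^2 = 3136 ≡ 9; 56^4 ≡ 9² = 81 ≡ 22; 56^8 ≡ 22² = 484 ≡ 12; 56^16 ≡ 12² = 144 ≡ 26.
Since 29 = 16 + 8 + 4 + 1, 56^29 ≡ 26 · 12 · 22 · 56; multiplying out mod 59: 26·12 = 312 ≡ 17, then 17·22 = 374 ≡ 20, then 20·56 = 1120 ≡ 58. Thus 56^29 ≡ 58 ≡ −1 (mod 59).
By Euler's criterion 56 is a quadratic non-residue mod 59: no n satisfies n² ≡ 56 (mod 59).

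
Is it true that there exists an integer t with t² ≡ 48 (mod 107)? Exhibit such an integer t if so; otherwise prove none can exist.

t = 35 works: 35² = 1225, and 1225 − 48 = 1177 = 11·107.

t = 35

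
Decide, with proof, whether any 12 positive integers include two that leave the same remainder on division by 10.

Yes, this is always true.

Each integer lies in one of the 10 residue classes modulo 10.
Placing 12 integers into 10 classes, some class receives at least two — say a and b.
That is, a and b leave the same remainder on division by 10, as claimed.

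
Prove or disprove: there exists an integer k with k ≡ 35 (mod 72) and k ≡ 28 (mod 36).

gcd(72, 36) = 36. If k ≡ 35 (mod 72) and k ≡ 28 (mod 36), then k ≡ 35 (mod 36) and k ≡ 28 (mod 36).
But 35 mod 36 = 35 while 28 mod 36 = 28, a contradiction.
So no integer satisfies both congruences.

There is no such integer.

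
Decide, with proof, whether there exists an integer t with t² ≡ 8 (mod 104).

Reduce modulo 13, which divides 104: we would need t² ≡ 8 (mod 13).
Since (13 − t)² ≡ t² (mod 13), it suffices to square t = 0, 1, …, 6: the residues are 0, 1, 4, 9, 3, 12, 10.
The set of squares mod 13 is therefore {0, 1, 3, 4, 9, 10, 12}, which does not contain 8.
Hence no integer t has t² ≡ 8 (mod 104).

There is no such integer.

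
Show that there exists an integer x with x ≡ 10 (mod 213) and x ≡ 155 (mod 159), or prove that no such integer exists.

Reduce both congruences modulo 3, which divides 213 and 159: they say x ≡ 10 (mod 3) and x ≡ 155 (mod 3).
But 10 mod 3 = 1 while 155 mod 3 = 2, a contradiction.
So no integer satisfies both congruences.

No such integer exists.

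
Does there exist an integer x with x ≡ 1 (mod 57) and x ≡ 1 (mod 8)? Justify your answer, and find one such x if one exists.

x = 1

gcd(57, 8) = 1, so the Chinese Remainder Theorem guarantees exactly one residue class mod 456 satisfying both.
Any solution of the first congruence is x = 1 + 57t; substituting into the second, 57t ≡ 1 − 1 ≡ 0 (mod 8).
57 ≡ 1 (mod 8), so this reads 1t ≡ 0 (mod 8). t = 0 satisfies this.
Taking t = 0 gives x = 1 + 57·0 = 1.
Check: 1 mod 57 = 1, 1 mod 8 = 1. ✓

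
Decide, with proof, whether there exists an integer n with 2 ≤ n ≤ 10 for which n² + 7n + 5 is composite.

At n = 5: 5² + 7·5 + 5 = 65 = 5·13, which is composite.

n = 5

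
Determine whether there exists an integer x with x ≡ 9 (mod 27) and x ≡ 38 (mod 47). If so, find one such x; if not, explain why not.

Since 27 and 47 share no common factor, CRT says the pair of congruences has a solution (unique mod 1269).
Write x = 9 + 27t and require 9 + 27t ≡ 38 (mod 47), i.e. 27t ≡ 29 (mod 47).
Since 27·7 = 189 = 4·47 + 1, the inverse of 27 mod 47 is 7.
Therefore t ≡ 7·29 = 203 ≡ 15 (mod 47).
Taking t = 15 gives x = 9 + 27·15 = 414.
Verify: 414 = 15·27 + 9 and 414 = 8·47 + 38. ✓

x = 414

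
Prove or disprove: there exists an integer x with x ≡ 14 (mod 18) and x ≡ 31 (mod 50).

Both moduli are multiples of 2 = gcd(18, 50), so any solution would satisfy x ≡ 14 and x ≡ 31 modulo 2 simultaneously.
However 14 ≡ 0 and 31 ≡ 1 (mod 2), and 0 ≠ 1.
Hence the system has no solution.

No such integer exists.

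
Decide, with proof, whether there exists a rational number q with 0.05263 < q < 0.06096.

q = 1/17

Look for a denominator N such that an integer falls strictly between N·0.05263 and N·0.06096. N = 17 works: 17·0.05263 = 0.89471 < 1 < 1.03632 = 17·0.06096.
Dividing back, 0.05263 < 1/17 < 0.06096, and 1/17 is rational.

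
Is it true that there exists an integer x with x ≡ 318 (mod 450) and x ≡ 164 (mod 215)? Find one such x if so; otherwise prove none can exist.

No such integer exists.

Both moduli are multiples of 5 = gcd(450, 215), so any solution would satisfy x ≡ 318 and x ≡ 164 modulo 5 simultaneously.
But 318 mod 5 = 3 while 164 mod 5 = 4, a contradiction.
So no integer satisfies both congruences.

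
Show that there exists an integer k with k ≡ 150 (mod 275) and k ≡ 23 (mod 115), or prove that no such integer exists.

No such integer exists.

Both moduli are multiples of 5 = gcd(275, 115), so any solution would satisfy k ≡ 150 and k ≡ 23 modulo 5 simultaneously.
These are incompatible: 150 − 23 = 127 is not divisible by 5.
Hence the system has no solution.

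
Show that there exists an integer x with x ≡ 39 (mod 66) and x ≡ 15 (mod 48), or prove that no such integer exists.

x = 303

gcd(66, 48) = 6. A simultaneous solution exists iff 39 ≡ 15 (mod 6); here 39 mod 6 = 3 = 15 mod 6, so it does.
Step through x = 39, 39 + 66, 39 + 2·66, …: the values 39, 105, 171, 237, 303 reduce mod 48 to 39, 9, 27, 45, 15. The value 303 hits 15.
Verify: 303 = 4·66 + 39 and 303 = 6·48 + 15. ✓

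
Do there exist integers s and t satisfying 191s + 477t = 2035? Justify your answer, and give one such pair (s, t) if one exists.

s = 158, t = -59

Since gcd(191, 477) = 1, every integer is an integer combination of 191 and 477.
Dividing repeatedly: 477 = 2·191 + 95, 191 = 2·95 + 1, 95 = 95·1 + 0.
Back-substituting, 1 = 191 − 2·95 = 191 − 2·(477 − 2·191) = −2·477 + 5·191; that is, 191·5 + 477·(-2) = 1.
Times 2035: 191·10175 + 477·(-4070) = 2035, so (10175, -4070) solves it.
The general solution is s = 10175 + 477k, t = -4070 − 191k; taking k = -21 gives the smaller pair s = 158, t = -59.
Check: 191·158 + 477·(-59) = 30178 − 28143 = 2035. ✓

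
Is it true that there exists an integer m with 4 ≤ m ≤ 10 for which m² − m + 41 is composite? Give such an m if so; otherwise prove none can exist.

The values for m = 4, 5, …, 10 are 53, 61, 71, 83, 97, 113, 131, and each of these is prime.
So no value in the range makes the expression composite.

No such integer m in that range exists.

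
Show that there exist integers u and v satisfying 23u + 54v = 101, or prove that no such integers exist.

u = 49, v = -19

23 and 54 are coprime, so 23u + 54v ranges over all of ℤ.
Run the Euclidean algorithm on 54 and 23: 54 = 2·23 + 8, 23 = 2·8 + 7, 8 = 1·7 + 1, 7 = 7·1 + 0.
Back-substituting, 1 = 8 − 1·7 = 8 − (23 − 2·8) = −23 + 3·8 = −23 + 3·(54 − 2·23) = 3·54 − 7·23; that is, 23·(-7) + 54·3 = 1.
Times 101: 23·(-707) + 54·303 = 101, so (-707, 303) solves it.
The general solution is u = -707 + 54k, v = 303 − 23k; taking k = 14 gives the smaller pair u = 49, v = -19.
Check: 23·49 + 54·(-19) = 1127 − 1026 = 101. ✓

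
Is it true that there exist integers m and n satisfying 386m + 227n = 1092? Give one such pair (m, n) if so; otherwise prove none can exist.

m = 24, n = -36

Since gcd(386, 227) = 1, every integer is an integer combination of 386 and 227.
Dividing repeatedly: 386 = 1·227 + 159, 227 = 1·159 + 68, 159 = 2·68 + 23, 68 = 2·23 + 22, 23 = 1·22 + 1, 22 = 22·1 + 0.
Unwinding: 1 = 23 − 1·22 = 23 − (68 − 2·23) = −68 + 3·23 = −68 + 3·(159 − 2·68) = 3·159 − 7·68 = 3·159 − 7·(227 − 1·159) = −7·227 + 10·159 = −7·227 + 10·(386 − 1·227) = 10·386 − 17·227, i.e. 386·10 + 227·(-17) = 1.
Multiplying through by 1092: m = 10·1092 = 10920, n = (-17)·1092 = -18564 is a solution.
The general solution is m = 10920 + 227k, n = -18564 − 386k; taking k = -48 gives the smaller pair m = 24, n = -36.
Indeed 386·24 + 227·(-36) = 9264 − 8172 = 1092.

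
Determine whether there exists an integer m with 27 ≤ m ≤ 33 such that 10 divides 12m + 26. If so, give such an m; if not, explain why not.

m = 27

At m = 27 we get 12·27 + 26 = 350, and 350 = 10·35.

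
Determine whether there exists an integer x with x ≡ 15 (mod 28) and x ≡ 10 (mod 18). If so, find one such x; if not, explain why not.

Both moduli are multiples of 2 = gcd(28, 18), so any solution would satisfy x ≡ 15 and x ≡ 10 modulo 2 simultaneously.
However 15 ≡ 1 and 10 ≡ 0 (mod 2), and 1 ≠ 0.
Hence the system has no solution.

There is no such integer.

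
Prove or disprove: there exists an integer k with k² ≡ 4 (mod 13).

k = 11

Take k = 11. Then 11² = 121 = 9·13 + 4, so 11² ≡ 4 (mod 13).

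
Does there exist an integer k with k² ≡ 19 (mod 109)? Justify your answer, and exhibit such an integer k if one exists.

Apply Euler's criterion with the prime 109: 19 is a quadratic residue iff 19^54 ≡ 1 (mod 109), and a non-residue iff it is ≡ −1.
Squaring successively (mod 109): 19^2 = 361 ≡ 34; 19^4 ≡ 34² = 1156 ≡ 66; 19^8 ≡ 66² = 4356 ≡ 105; 19^16 ≡ 105² = 11025 ≡ 16; 19^32 ≡ 16² = 256 ≡ 38.
Since 54 = 32 + 16 + 4 + 2, 19^54 ≡ 38 · 16 · 66 · 34; multiplying out mod 109: 38·16 = 608 ≡ 63, then 63·66 = 4158 ≡ 16, then 16·34 = 544 ≡ 108. Thus 19^54 ≡ 108 ≡ −1 (mod 109).
By Euler's criterion 19 is a quadratic non-residue mod 109: no k satisfies k² ≡ 19 (mod 109).

There is no such integer.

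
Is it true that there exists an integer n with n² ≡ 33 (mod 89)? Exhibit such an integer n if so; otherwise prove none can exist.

89 is prime, so by Euler's criterion 33 is a square mod 89 iff 33^((89−1)/2) = 33^44 ≡ 1 (mod 89).
Squaring successively (mod 89): 33^2 = 1089 ≡ 21; 33^4 ≡ 21² = 441 ≡ 85; 33^8 ≡ 85² = 7225 ≡ 16; 33^16 ≡ 16² = 256 ≡ 78; 33^32 ≡ 78² = 6084 ≡ 32.
Since 44 = 32 + 8 + 4, 33^44 ≡ 32 · 16 · 85; multiplying out mod 89: 32·16 = 512 ≡ 67, then 67·85 = 5695 ≡ 88. Thus 33^44 ≡ 88 ≡ −1 (mod 89).
By Euler's criterion 33 is a quadratic non-residue mod 89: no n satisfies n² ≡ 33 (mod 89).

No, no such integer exists.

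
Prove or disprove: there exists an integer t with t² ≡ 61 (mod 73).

t = 34 works: 34² = 1156, and 1156 − 61 = 1095 = 15·73.

t = 34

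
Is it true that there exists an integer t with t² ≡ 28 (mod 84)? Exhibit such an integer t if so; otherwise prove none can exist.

t = 28 works: 28² = 784, and 784 − 28 = 756 = 9·84.

t = 28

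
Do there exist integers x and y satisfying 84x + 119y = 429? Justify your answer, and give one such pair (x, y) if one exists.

No such integers exist.

Both 84 and 119 are divisible by gcd(84, 119) = 7, hence so is any combination 84x + 119y.
However 429 leaves remainder 2 on division by 7.
Therefore 84x + 119y = 429 has no solution in integers.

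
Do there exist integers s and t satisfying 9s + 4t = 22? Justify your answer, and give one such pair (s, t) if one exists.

Since gcd(9, 4) = 1, every integer is an integer combination of 9 and 4.
Run the Euclidean algorithm on 9 and 4: 9 = 2·4 + 1, 4 = 4·1 + 0.
Back-substituting, 1 = 9 − 2·4; that is, 9·1 + 4·(-2) = 1.
Multiplying through by 22: s = 1·22 = 22, t = (-2)·22 = -44 is a solution.
The general solution is s = 22 + 4k, t = -44 − 9k; taking k = -5 gives the smaller pair s = 2, t = 1.
Indeed 9·2 + 4·1 = 18 + 4 = 22.

s = 2, t = 1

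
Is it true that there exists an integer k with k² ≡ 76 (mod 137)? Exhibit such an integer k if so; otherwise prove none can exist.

Take k = 58. Then 58² = 3364 = 24·137 + 76, so 58² ≡ 76 (mod 137).

k = 58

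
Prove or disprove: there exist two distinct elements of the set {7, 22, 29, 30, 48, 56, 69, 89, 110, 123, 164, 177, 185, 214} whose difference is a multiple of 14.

Residues mod 14: 7↦7, 22↦8, 29↦1, 30↦2, 48↦6, 56↦0, 69↦13, 89↦5, 110↦12, 123↦11, 164↦10, 177↦9, 185↦3, 214↦4.
No residue repeats among the 14 elements, so no pair has difference ≡ 0 (mod 14).

No, no such pair exists.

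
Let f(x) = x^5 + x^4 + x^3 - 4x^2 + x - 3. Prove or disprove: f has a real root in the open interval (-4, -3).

The endpoint values f(-4) = -903 and f(-3) = -231 are both negative. Claim: f(x) < 0 for every x in (-4, -3).
Shift to the endpoint -3: with x = -3 − u (0 < u < 1), one computes f(-3 − u) = -u^5 - 14u^4 - 79u^3 - 229u^2 - 349u - 231.
All 6 nonzero coefficients of this polynomial in u are negative; hence for u > 0 the value is a sum of negative terms (the constant -231 among them).
So f is strictly negative on (-4, -3); no root exists in the interval.

No.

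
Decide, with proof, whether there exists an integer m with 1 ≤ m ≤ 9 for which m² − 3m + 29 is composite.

At m = 4: 4² − 3·4 + 29 = 33 = 3·11, which is composite.

m = 4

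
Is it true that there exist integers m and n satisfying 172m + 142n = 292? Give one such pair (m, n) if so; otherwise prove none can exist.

m = 5, n = -4

gcd(172, 142) = 2, and 2 divides 292, so integer solutions exist.
Dividing through by 2 reduces the equation to 86m + 71n = 146.
Euclidean algorithm: 86 = 1·71 + 15, 71 = 4·15 + 11, 15 = 1·11 + 4, 11 = 2·4 + 3, 4 = 1·3 + 1, 3 = 3·1 + 0.
Working back up the chain: 1 = 4 − 1·3 = 4 − (11 − 2·4) = −11 + 3·4 = −11 + 3·(15 − 1·11) = 3·15 − 4·11 = 3·15 − 4·(71 − 4·15) = −4·71 + 19·15 = −4·71 + 19·(86 − 1·71) = 19·86 − 23·71. So 86·19 + 71·(-23) = 1.
Multiplying through by 146: m = 19·146 = 2774, n = (-23)·146 = -3358 is a solution.
The general solution is m = 2774 + 71k, n = -3358 − 86k; taking k = -39 gives the smaller pair m = 5, n = -4.
Check: 172·5 + 142·(-4) = 860 − 568 = 292. ✓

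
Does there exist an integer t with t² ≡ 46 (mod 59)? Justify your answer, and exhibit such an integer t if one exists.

t = 20

Take t = 20. Then 20² = 400 = 6·59 + 46, so 20² ≡ 46 (mod 59).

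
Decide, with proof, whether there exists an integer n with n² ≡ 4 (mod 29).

n = 2

Take n = 2. Then 2² = 4, and since 0 ≤ 4 < 29 this is already reduced: 2² ≡ 4 (mod 29).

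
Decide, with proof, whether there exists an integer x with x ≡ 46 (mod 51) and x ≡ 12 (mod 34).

The moduli are not coprime: gcd(51, 34) = 17. Compatibility requires 17 ∣ (12 − 46) = -34, which holds, so solutions exist.
In fact x = 46 itself already satisfies 46 mod 34 = 12.
Check: 46 mod 51 = 46, 46 mod 34 = 12. ✓

x = 46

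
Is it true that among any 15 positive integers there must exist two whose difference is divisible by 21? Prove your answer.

No; for instance {30, 31, 32, 33, 34, 35, 36, 37, 38, 39, 40, 41, 42, 43, 44} is a counterexample.

Try 15 consecutive integers, 30, 31, …, 44. Their remainders mod 21 are 9, 10, 11, 12, 13, 14, 15, 16, 17, 18, 19, 20, 0, 1, 2 — pairwise different, as any 15 ≤ 21 consecutive integers have distinct residues.
No two share a residue, so no pair has difference divisible by 21; the claim fails for this set.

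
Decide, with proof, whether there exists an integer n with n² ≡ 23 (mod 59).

Apply Euler's criterion with the prime 59: 23 is a quadratic residue iff 23^29 ≡ 1 (mod 59), and a non-residue iff it is ≡ −1.
Squaring successively (mod 59): 23^2 = 529 ≡ 57; 23^4 ≡ 57² = 3249 ≡ 4; 23^8 ≡ 4² = 16 ≡ 16; 23^16 ≡ 16² = 256 ≡ 20.
Since 29 = 16 + 8 + 4 + 1, 23^29 ≡ 20 · 16 · 4 · 23; multiplying out mod 59: 20·16 = 320 ≡ 25, then 25·4 = 100 ≡ 41, then 41·23 = 943 ≡ 58. Thus 23^29 ≡ 58 ≡ −1 (mod 59).
The value −1 means 23 is a non-residue modulo 59, so n² ≡ 23 (mod 59) is impossible.

No such integer exists.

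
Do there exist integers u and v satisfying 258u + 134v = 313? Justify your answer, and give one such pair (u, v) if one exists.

No, no such integers exist.

Any value of 258u + 134v is a multiple of gcd(258, 134) = 2.
However 313 leaves remainder 1 on division by 2.
Hence no integers u, v satisfy the equation.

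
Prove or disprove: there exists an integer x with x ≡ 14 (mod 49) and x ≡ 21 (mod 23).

x = 504

The moduli 49 and 23 are coprime, so by the Chinese Remainder Theorem a unique solution modulo 1127 exists.
Any solution of the first congruence is x = 14 + 49t; substituting into the second, 49t ≡ 21 − 14 ≡ 7 (mod 23).
49 ≡ 3 (mod 23), so this reads 3t ≡ 7 (mod 23). Invert 3 mod 23 by the Euclidean algorithm: 23 = 7·3 + 2, 3 = 1·2 + 1, 2 = 2·1 + 0; back-substituting, 1 = 3 − 1·2 = 3 − (23 − 7·3) = −23 + 8·3. Hence 3·8 ≡ 1, so 3⁻¹ ≡ 8 (mod 23).
Multiplying by 8: t ≡ 8·7 = 56 ≡ 10 (mod 23).
With t = 10: x = 14 + 49·10 = 504.
Indeed 504 ≡ 14 (mod 49) and 504 ≡ 21 (mod 23).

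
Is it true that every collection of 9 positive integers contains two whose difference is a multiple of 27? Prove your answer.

Take the 9 consecutive integers 7, 8, …, 15: their residues mod 27 are all distinct because 9 ≤ 27.
The differences between them range over 1, …, 8, none of which is divisible by 27.

No; for instance {7, 8, 9, 10, 11, 12, 13, 14, 15} is a counterexample.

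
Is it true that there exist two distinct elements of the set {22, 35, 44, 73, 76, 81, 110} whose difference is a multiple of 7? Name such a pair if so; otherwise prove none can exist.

No, no such pair exists.

Reduce each element modulo 7: 22↦1, 35↦0, 44↦2, 73↦3, 76↦6, 81↦4, 110↦5.
All 7 residues are distinct, so no two elements differ by a multiple of 7.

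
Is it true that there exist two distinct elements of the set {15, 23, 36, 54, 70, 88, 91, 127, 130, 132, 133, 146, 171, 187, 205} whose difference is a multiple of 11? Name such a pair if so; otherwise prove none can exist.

Reduce each element mod 11: 15↦4, 23↦1, 36↦3, 54↦10, 70↦4, 88↦0, 91↦3, 127↦6, 130↦9, 132↦0, 133↦1, 146↦3, 171↦6, 187↦0, 205↦7. The residue 4 repeats (at 15 and 70), and 70 − 15 = 55 = 5·11.

Yes: 15 and 70.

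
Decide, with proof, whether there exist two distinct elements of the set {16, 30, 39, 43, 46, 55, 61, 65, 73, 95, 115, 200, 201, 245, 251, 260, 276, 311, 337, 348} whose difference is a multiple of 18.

Both 39 and 201 leave remainder 3 on division by 18; their difference 162 = 9·18 is a multiple of 18.

Yes: 39 and 201.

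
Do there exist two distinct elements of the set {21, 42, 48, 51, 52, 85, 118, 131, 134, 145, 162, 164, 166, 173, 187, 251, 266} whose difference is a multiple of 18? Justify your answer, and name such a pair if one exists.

There is no such pair.

Two integers differ by a multiple of 18 exactly when they have the same residue mod 18. The residues are 21↦3, 42↦6, 48↦12, 51↦15, 52↦16, 85↦13, 118↦10, 131↦5, 134↦8, 145↦1, 162↦0, 164↦2, 166↦4, 173↦11, 187↦7, 251↦17, 266↦14.
All 17 residues are distinct, so no two elements differ by a multiple of 18.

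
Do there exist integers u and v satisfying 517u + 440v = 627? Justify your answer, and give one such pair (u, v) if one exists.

Every value of 517u + 440v is a multiple of gcd(517, 440) = 11; since 11 ∣ 627, solutions exist.
Dividing through by 11 reduces the equation to 47u + 40v = 57.
Dividing repeatedly: 47 = 1·40 + 7, 40 = 5·7 + 5, 7 = 1·5 + 2, 5 = 2·2 + 1, 2 = 2·1 + 0.
Unwinding: 1 = 5 − 2·2 = 5 − 2·(7 − 1·5) = −2·7 + 3·5 = −2·7 + 3·(40 − 5·7) = 3·40 − 17·7 = 3·40 − 17·(47 − 1·40) = −17·47 + 20·40, i.e. 47·(-17) + 40·20 = 1.
Multiplying through by 57: u = (-17)·57 = -969, v = 20·57 = 1140 is a solution.
The general solution is u = -969 + 40k, v = 1140 − 47k; taking k = 25 gives the smaller pair u = 31, v = -35.
Check: 517·31 + 440·(-35) = 16027 − 15400 = 627. ✓

u = 31, v = -35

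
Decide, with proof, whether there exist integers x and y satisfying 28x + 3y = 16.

Since gcd(28, 3) = 1, every integer is an integer combination of 28 and 3.
Run the Euclidean algorithm on 28 and 3: 28 = 9·3 + 1, 3 = 3·1 + 0.
Back-substituting, 1 = 28 − 9·3; that is, 28·1 + 3·(-9) = 1.
Scaling by 16 gives the particular solution (x, y) = (16, -144).
Shifting by a multiple of (3, −28) keeps it a solution: x = 16 − 5·3 = 1, y = -144 + 5·28 = -4.
Indeed 28·1 + 3·(-4) = 28 − 12 = 16.

x = 1, y = -4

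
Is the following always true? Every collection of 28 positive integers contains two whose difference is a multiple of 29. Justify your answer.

No; for instance {37, 38, 39, 40, 41, 42, 43, 44, 45, 46, 47, 48, 49, 50, 51, 52, 53, 54, 55, 56, 57, 58, 59, 60, 61, 62, 63, 64} is a counterexample.

Consider the 28 integers 37, 38, …, 64. They lie in distinct residue classes modulo 29, since 28 ≤ 29.
No two share a residue, so no pair has difference divisible by 29; the claim fails for this set.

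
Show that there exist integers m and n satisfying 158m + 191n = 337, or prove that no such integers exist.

m = 175, n = -143

Since gcd(158, 191) = 1, every integer is an integer combination of 158 and 191.
Dividing repeatedly: 191 = 1·158 + 33, 158 = 4·33 + 26, 33 = 1·26 + 7, 26 = 3·7 + 5, 7 = 1·5 + 2, 5 = 2·2 + 1, 2 = 2·1 + 0.
Unwinding: 1 = 5 − 2·2 = 5 − 2·(7 − 1·5) = −2·7 + 3·5 = −2·7 + 3·(26 − 3·7) = 3·26 − 11·7 = 3·26 − 11·(33 − 1·26) = −11·33 + 14·26 = −11·33 + 14·(158 − 4·33) = 14·158 − 67·33 = 14·158 − 67·(191 − 1·158) = −67·191 + 81·158, i.e. 158·81 + 191·(-67) = 1.
Times 337: 158·27297 + 191·(-22579) = 337, so (27297, -22579) solves it.
Subtracting 142·191 from m and adding 142·158 to n gives the tidier solution (175, -143).
Check: 158·175 + 191·(-143) = 27650 − 27313 = 337. ✓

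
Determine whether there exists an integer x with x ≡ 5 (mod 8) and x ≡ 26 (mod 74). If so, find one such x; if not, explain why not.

No, no such integer exists.

gcd(8, 74) = 2. If x ≡ 5 (mod 8) and x ≡ 26 (mod 74), then x ≡ 5 (mod 2) and x ≡ 26 (mod 2).
But 5 mod 2 = 1 while 26 mod 2 = 0, a contradiction.
Therefore no such x exists.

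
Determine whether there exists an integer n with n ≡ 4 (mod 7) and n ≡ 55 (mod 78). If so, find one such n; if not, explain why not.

The moduli 7 and 78 are coprime, so by the Chinese Remainder Theorem a unique solution modulo 546 exists.
Write n = 4 + 7t and require 4 + 7t ≡ 55 (mod 78), i.e. 7t ≡ 51 (mod 78).
Since 7·67 = 469 = 6·78 + 1, the inverse of 7 mod 78 is 67.
Multiplying by 67: t ≡ 67·51 = 3417 ≡ 63 (mod 78).
With t = 63: n = 4 + 7·63 = 445.
Verify: 445 = 63·7 + 4 and 445 = 5·78 + 55. ✓

n = 445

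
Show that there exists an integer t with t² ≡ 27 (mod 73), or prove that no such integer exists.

Take t = 10. Then 10² = 100 = 1·73 + 27, so 10² ≡ 27 (mod 73).

t = 10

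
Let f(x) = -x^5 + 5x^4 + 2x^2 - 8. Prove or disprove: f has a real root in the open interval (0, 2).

f(0) = -8 and f(2) = 48, which have opposite signs.
f is continuous everywhere (it is a polynomial), in particular on [0, 2].
By the Intermediate Value Theorem f must vanish at some point of (0, 2).

Such a root exists.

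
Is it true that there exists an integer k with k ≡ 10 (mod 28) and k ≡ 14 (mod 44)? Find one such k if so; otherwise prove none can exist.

k = 234

Here gcd(28, 44) = 4, and both 10 and 14 leave remainder 2 mod 4, so the system is consistent.
Write k = 10 + 28t. Then 28t ≡ 14 − 10 ≡ 4 (mod 44); dividing through by 4 gives 7t ≡ 1 (mod 11).
To invert 7 modulo 11: 11 = 1·7 + 4, 7 = 1·4 + 3, 4 = 1·3 + 1, 3 = 3·1 + 0, and unwinding, 1 = 4 − 1·3 = 4 − (7 − 1·4) = −7 + 2·4 = −7 + 2·(11 − 1·7) = 2·11 − 3·7. Thus 7⁻¹ ≡ -3 ≡ 8 (mod 11).
Multiplying by 8: t ≡ 8·1 = 8 (mod 11).
Then k = 10 + 28·8 = 234.
Verify: 234 = 8·28 + 10 and 234 = 5·44 + 14. ✓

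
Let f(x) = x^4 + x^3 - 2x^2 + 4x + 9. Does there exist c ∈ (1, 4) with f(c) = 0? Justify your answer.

The endpoint values f(1) = 13 and f(4) = 313 are both positive. Claim: f(x) > 0 for every x in (1, 4).
Shift to the endpoint 1: with x = 1 + u (0 < u < 3), one computes f(1 + u) = u^4 + 5u^3 + 7u^2 + 7u + 13.
The nonzero coefficients here are all positive, so for u > 0 every term is positive (or zero), and the constant term 13 is strictly positive.
Therefore f(x) > 0 throughout (1, 4), and f has no zero there.

No such root exists.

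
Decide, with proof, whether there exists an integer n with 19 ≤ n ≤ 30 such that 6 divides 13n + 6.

n = 24

Scanning upward from n = 19 gives 253, 266, 279, 292, 305, none divisible by 6. n = 24 works, since 13·24 + 6 = 318 = 53·6.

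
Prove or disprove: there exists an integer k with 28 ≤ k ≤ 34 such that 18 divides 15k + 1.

For k = 28, 29, …, 34 the values of 15k + 1 modulo 18 are 7, 4, 1, 16, 13, 10, 7 respectively.
Since 0 is absent from this list, 18 ∤ 15k + 1 for every k with 28 ≤ k ≤ 34.

There is no such integer k in that range.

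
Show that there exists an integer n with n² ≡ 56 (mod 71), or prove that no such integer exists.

No such integer exists.

71 is prime, so by Euler's criterion 56 is a square mod 71 iff 56^((71−1)/2) = 56^35 ≡ 1 (mod 71).
Repeated squaring mod 71: 56^2 = 3136 ≡ 12; 56^4 ≡ 12² = 144 ≡ 2; 56^8 ≡ 2² = 4 ≡ 4; 56^16 ≡ 4² = 16 ≡ 16; 56^32 ≡ 16² = 256 ≡ 43.
Since 35 = 32 + 2 + 1, 56^35 ≡ 43 · 12 · 56; multiplying out mod 71: 43·12 = 516 ≡ 19, then 19·56 = 1064 ≡ 70. Thus 56^35 ≡ 70 ≡ −1 (mod 71).
By Euler's criterion 56 is a quadratic non-residue mod 71: no n satisfies n² ≡ 56 (mod 71).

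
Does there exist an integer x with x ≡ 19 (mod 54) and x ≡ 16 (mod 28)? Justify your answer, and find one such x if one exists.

No such integer exists.

Reduce both congruences modulo 2, which divides 54 and 28: they say x ≡ 19 (mod 2) and x ≡ 16 (mod 2).
But 19 mod 2 = 1 while 16 mod 2 = 0, a contradiction.
So no integer satisfies both congruences.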